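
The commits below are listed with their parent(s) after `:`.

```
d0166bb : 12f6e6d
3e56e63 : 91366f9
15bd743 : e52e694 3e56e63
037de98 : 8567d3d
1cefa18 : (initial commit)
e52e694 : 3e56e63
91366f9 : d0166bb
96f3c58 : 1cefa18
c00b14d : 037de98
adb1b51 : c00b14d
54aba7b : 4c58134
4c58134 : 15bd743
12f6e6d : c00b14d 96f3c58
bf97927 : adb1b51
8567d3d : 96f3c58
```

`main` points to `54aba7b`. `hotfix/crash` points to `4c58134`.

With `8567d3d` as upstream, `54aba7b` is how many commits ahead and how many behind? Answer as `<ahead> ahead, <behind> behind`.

Reachable from 54aba7b: {037de98, 12f6e6d, 15bd743, 1cefa18, 3e56e63, 4c58134, 54aba7b, 8567d3d, 91366f9, 96f3c58, c00b14d, d0166bb, e52e694}.
Reachable from 8567d3d: {1cefa18, 8567d3d, 96f3c58}.
Only in 54aba7b's history (ahead): {037de98, 12f6e6d, 15bd743, 3e56e63, 4c58134, 54aba7b, 91366f9, c00b14d, d0166bb, e52e694} — 10.
Only in 8567d3d's history (behind): {} — 0.

10 ahead, 0 behind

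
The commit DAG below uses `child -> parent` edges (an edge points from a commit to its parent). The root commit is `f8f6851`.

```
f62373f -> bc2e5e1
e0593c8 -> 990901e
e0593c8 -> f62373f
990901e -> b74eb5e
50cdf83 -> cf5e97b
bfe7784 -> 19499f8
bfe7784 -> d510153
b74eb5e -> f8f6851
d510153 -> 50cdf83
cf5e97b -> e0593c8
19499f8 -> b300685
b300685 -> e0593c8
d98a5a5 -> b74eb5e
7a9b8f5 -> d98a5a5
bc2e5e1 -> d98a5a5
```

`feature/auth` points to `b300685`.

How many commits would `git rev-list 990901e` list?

Walking parent pointers from 990901e: reachable set = {990901e, b74eb5e, f8f6851}.
That is 3 commits.

3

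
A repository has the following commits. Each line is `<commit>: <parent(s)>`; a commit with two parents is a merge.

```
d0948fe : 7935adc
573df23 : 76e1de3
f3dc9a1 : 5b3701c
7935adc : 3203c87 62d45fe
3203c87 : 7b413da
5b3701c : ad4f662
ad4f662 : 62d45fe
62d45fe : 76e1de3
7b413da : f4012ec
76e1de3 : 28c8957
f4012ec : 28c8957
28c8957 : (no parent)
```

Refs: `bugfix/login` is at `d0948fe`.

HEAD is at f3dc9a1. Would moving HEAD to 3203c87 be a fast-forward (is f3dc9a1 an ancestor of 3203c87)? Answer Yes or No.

A fast-forward from f3dc9a1 to 3203c87 is possible iff f3dc9a1 is an ancestor of 3203c87.
Ancestors of 3203c87: {28c8957, 3203c87, 7b413da, f4012ec}.
f3dc9a1 is not among them, so fast-forward is not possible.

No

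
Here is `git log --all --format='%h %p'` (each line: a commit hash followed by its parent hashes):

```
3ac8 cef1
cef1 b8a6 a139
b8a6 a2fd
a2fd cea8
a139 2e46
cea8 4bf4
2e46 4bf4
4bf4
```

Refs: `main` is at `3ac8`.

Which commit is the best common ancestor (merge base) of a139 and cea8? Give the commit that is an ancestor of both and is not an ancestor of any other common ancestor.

4bf4

Ancestors of a139: {2e46, 4bf4, a139}.
Ancestors of cea8: {4bf4, cea8}.
Common ancestors: {4bf4}.
The only common ancestor is 4bf4, so it is the merge base.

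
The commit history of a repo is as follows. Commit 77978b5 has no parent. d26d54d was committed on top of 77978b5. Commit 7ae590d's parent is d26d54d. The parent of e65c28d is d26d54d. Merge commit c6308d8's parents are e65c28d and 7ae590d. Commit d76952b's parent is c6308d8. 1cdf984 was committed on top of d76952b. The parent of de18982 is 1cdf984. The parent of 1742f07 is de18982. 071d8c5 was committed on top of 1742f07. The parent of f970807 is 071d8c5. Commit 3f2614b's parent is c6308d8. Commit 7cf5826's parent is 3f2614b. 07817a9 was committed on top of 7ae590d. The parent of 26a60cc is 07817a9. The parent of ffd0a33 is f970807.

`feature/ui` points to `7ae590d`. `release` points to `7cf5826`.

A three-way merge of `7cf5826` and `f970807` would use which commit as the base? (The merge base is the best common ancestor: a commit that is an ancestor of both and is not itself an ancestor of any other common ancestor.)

c6308d8

Ancestors of 7cf5826: {3f2614b, 77978b5, 7ae590d, 7cf5826, c6308d8, d26d54d, e65c28d}.
Ancestors of f970807: {071d8c5, 1742f07, 1cdf984, 77978b5, 7ae590d, c6308d8, d26d54d, d76952b, de18982, e65c28d, f970807}.
Common ancestors: {77978b5, 7ae590d, c6308d8, d26d54d, e65c28d}.
Among these, c6308d8 is not an ancestor of any other common ancestor — it is the merge base.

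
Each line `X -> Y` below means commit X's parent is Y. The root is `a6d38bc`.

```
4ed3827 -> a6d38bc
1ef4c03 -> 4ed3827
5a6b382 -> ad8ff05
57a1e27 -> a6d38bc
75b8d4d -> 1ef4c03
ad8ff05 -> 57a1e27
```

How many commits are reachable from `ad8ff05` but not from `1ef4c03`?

2

Reachable from ad8ff05: {57a1e27, a6d38bc, ad8ff05}.
Reachable from 1ef4c03: {1ef4c03, 4ed3827, a6d38bc}.
In ad8ff05's history but not 1ef4c03's: {57a1e27, ad8ff05} — 2 commits.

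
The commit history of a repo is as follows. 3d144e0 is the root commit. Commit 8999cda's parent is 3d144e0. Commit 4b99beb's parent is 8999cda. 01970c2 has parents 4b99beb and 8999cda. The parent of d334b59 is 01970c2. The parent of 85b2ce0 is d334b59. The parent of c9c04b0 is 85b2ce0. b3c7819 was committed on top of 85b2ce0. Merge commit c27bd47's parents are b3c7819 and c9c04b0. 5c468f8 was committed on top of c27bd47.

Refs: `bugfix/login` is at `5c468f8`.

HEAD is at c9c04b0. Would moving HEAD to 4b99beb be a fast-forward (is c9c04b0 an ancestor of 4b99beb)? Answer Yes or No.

No

A fast-forward from c9c04b0 to 4b99beb is possible iff c9c04b0 is an ancestor of 4b99beb.
Ancestors of 4b99beb: {3d144e0, 4b99beb, 8999cda}.
c9c04b0 is not among them, so fast-forward is not possible.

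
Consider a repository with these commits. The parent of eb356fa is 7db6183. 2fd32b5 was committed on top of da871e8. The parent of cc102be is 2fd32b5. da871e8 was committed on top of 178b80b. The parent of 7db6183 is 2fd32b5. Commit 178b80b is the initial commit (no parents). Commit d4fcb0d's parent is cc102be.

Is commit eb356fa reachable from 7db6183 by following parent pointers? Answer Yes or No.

No

Ancestors of 7db6183: {178b80b, 2fd32b5, 7db6183, da871e8}.
eb356fa is not in that set, so it is not an ancestor of 7db6183.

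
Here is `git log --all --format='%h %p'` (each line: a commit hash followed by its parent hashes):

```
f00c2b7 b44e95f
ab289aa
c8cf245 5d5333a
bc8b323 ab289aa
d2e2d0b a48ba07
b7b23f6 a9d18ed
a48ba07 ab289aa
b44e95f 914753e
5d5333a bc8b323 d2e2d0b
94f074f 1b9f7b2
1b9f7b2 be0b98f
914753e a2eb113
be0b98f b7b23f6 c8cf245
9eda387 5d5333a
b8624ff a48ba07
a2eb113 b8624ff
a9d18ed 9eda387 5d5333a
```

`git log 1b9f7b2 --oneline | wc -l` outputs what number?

11

Walking parent pointers from 1b9f7b2: reachable set = {1b9f7b2, 5d5333a, 9eda387, a48ba07, a9d18ed, ab289aa, b7b23f6, bc8b323, be0b98f, c8cf245, d2e2d0b}.
That is 11 commits.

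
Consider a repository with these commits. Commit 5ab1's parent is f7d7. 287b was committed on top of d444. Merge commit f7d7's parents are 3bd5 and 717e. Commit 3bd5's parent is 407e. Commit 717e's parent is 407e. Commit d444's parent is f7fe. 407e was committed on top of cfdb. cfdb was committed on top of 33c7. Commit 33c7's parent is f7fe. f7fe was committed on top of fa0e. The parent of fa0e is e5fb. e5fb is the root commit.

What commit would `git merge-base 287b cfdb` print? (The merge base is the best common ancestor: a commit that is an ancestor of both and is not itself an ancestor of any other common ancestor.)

f7fe

Ancestors of 287b: {287b, d444, e5fb, f7fe, fa0e}.
Ancestors of cfdb: {33c7, cfdb, e5fb, f7fe, fa0e}.
Common ancestors: {e5fb, f7fe, fa0e}.
Among these, f7fe is not an ancestor of any other common ancestor — it is the merge base.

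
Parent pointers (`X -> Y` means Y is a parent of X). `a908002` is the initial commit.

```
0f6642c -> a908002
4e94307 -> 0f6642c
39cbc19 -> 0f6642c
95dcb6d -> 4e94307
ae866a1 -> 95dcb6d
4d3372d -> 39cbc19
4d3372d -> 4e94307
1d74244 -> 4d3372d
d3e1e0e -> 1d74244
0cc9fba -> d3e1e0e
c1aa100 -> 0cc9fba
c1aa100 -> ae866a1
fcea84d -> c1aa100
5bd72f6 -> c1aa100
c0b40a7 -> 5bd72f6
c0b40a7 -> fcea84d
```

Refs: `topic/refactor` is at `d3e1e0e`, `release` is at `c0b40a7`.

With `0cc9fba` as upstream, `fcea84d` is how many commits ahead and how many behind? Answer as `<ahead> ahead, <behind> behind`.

Reachable from fcea84d: {0cc9fba, 0f6642c, 1d74244, 39cbc19, 4d3372d, 4e94307, 95dcb6d, a908002, ae866a1, c1aa100, d3e1e0e, fcea84d}.
Reachable from 0cc9fba: {0cc9fba, 0f6642c, 1d74244, 39cbc19, 4d3372d, 4e94307, a908002, d3e1e0e}.
Only in fcea84d's history (ahead): {95dcb6d, ae866a1, c1aa100, fcea84d} — 4.
Only in 0cc9fba's history (behind): {} — 0.

4 ahead, 0 behind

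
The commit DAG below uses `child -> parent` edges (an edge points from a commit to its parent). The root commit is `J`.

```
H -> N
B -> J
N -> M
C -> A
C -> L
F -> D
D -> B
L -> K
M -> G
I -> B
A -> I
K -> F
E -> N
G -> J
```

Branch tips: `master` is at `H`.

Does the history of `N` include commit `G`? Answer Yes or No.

Ancestors of N (commits reachable by following parents): {G, J, M, N}.
G is in that set, so it is an ancestor of N.

Yes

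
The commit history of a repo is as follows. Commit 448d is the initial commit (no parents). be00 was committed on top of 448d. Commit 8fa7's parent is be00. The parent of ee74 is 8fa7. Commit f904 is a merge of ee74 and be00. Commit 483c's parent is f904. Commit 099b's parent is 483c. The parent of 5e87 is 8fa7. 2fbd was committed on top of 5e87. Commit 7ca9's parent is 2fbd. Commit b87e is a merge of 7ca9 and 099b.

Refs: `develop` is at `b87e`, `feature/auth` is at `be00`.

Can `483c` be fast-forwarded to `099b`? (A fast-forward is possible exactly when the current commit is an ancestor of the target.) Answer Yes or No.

Yes

A fast-forward from 483c to 099b is possible iff 483c is an ancestor of 099b.
Ancestors of 099b: {099b, 448d, 483c, 8fa7, be00, ee74, f904}.
483c is among them, so fast-forward is possible.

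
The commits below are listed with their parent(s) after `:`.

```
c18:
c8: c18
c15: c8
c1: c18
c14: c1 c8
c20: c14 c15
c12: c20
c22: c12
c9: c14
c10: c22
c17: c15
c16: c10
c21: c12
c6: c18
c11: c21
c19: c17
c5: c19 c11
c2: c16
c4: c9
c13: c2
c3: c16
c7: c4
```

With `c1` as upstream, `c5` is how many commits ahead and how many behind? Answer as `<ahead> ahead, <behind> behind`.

Reachable from c5: {c1, c11, c12, c14, c15, c17, c18, c19, c20, c21, c5, c8}.
Reachable from c1: {c1, c18}.
Only in c5's history (ahead): {c11, c12, c14, c15, c17, c19, c20, c21, c5, c8} — 10.
Only in c1's history (behind): {} — 0.

10 ahead, 0 behind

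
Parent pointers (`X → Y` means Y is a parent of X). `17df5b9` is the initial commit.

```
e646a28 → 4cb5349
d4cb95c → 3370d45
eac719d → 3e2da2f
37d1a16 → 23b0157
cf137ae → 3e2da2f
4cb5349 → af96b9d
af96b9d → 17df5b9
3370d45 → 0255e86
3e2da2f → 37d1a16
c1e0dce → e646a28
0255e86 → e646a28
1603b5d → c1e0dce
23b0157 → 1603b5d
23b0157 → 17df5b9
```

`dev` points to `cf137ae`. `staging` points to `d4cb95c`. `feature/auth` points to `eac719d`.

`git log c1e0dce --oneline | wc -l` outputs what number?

5

Walking parent pointers from c1e0dce: reachable set = {17df5b9, 4cb5349, af96b9d, c1e0dce, e646a28}.
That is 5 commits.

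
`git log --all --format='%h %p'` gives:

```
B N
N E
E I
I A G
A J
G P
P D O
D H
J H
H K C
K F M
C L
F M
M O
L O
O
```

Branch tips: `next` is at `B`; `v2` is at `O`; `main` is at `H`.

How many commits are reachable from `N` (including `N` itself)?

15

Walking parent pointers from N: reachable set = {A, C, D, E, F, G, H, I, J, K, L, M, N, O, P}.
That is 15 commits.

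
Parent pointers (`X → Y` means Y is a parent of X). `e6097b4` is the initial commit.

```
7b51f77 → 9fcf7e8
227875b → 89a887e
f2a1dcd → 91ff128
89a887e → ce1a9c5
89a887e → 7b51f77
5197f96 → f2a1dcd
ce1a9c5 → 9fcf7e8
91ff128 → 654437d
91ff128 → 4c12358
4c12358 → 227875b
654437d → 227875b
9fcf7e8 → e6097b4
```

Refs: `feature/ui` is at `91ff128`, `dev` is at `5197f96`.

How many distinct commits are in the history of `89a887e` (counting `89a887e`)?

Walking parent pointers from 89a887e: reachable set = {7b51f77, 89a887e, 9fcf7e8, ce1a9c5, e6097b4}.
That is 5 commits.

5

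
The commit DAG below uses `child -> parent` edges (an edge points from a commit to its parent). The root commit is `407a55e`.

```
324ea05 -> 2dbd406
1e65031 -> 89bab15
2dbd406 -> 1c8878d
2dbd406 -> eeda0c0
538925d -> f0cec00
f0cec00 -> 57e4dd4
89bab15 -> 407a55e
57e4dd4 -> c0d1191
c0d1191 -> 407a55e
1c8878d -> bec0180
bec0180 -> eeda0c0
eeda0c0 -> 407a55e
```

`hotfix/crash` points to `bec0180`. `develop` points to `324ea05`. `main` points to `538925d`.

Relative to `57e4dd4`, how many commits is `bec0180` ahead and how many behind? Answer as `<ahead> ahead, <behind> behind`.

Reachable from bec0180: {407a55e, bec0180, eeda0c0}.
Reachable from 57e4dd4: {407a55e, 57e4dd4, c0d1191}.
Only in bec0180's history (ahead): {bec0180, eeda0c0} — 2.
Only in 57e4dd4's history (behind): {57e4dd4, c0d1191} — 2.

2 ahead, 2 behind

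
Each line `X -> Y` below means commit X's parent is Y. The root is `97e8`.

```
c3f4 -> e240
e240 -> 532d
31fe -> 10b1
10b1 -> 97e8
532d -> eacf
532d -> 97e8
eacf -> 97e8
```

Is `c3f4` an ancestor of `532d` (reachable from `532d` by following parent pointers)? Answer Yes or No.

Ancestors of 532d: {532d, 97e8, eacf}.
c3f4 is not in that set, so it is not an ancestor of 532d.

No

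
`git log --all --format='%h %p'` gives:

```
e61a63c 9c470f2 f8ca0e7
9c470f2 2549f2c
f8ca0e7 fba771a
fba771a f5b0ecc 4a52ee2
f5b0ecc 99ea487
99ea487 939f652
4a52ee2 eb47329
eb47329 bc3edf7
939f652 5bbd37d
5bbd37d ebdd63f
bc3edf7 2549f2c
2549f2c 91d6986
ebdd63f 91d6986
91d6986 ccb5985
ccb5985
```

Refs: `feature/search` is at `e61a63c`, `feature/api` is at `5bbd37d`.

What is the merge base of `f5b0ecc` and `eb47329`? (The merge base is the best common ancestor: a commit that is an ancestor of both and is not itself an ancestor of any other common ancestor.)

91d6986

Ancestors of f5b0ecc: {5bbd37d, 91d6986, 939f652, 99ea487, ccb5985, ebdd63f, f5b0ecc}.
Ancestors of eb47329: {2549f2c, 91d6986, bc3edf7, ccb5985, eb47329}.
Common ancestors: {91d6986, ccb5985}.
Among these, 91d6986 is not an ancestor of any other common ancestor — it is the merge base.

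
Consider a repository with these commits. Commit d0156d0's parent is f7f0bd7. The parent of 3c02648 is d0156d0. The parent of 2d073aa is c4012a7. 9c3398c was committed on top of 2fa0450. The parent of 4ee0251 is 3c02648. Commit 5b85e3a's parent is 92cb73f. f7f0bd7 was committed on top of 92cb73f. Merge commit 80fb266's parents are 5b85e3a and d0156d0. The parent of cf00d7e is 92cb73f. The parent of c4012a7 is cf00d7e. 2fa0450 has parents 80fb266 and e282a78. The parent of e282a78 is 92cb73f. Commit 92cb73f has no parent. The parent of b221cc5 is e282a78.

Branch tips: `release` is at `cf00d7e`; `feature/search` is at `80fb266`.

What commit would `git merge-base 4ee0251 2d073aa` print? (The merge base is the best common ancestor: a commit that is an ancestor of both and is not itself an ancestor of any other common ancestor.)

92cb73f

Ancestors of 4ee0251: {3c02648, 4ee0251, 92cb73f, d0156d0, f7f0bd7}.
Ancestors of 2d073aa: {2d073aa, 92cb73f, c4012a7, cf00d7e}.
Common ancestors: {92cb73f}.
The only common ancestor is 92cb73f, so it is the merge base.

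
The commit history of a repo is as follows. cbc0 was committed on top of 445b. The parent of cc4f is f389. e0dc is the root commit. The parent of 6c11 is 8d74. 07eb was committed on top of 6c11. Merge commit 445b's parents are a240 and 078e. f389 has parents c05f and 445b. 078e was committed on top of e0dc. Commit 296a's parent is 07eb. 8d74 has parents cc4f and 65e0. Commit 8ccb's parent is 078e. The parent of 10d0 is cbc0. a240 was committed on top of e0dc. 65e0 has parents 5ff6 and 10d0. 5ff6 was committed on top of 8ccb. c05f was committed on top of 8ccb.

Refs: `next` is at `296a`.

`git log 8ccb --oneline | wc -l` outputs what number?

Walking parent pointers from 8ccb: reachable set = {078e, 8ccb, e0dc}.
That is 3 commits.

3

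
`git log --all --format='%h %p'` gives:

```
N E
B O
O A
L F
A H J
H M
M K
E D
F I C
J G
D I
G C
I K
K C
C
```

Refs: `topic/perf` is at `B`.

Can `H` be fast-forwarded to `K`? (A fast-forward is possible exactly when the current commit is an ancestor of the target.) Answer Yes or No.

A fast-forward from H to K is possible iff H is an ancestor of K.
Ancestors of K: {C, K}.
H is not among them, so fast-forward is not possible.

No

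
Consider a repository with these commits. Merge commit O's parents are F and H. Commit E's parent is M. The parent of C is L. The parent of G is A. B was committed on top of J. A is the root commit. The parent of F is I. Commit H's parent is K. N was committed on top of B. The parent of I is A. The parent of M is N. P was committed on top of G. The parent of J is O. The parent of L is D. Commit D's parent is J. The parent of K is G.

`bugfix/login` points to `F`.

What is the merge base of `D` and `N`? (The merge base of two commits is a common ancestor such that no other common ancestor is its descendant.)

Ancestors of D: {A, D, F, G, H, I, J, K, O}.
Ancestors of N: {A, B, F, G, H, I, J, K, N, O}.
Common ancestors: {A, F, G, H, I, J, K, O}.
Among these, J is not an ancestor of any other common ancestor — it is the merge base.

J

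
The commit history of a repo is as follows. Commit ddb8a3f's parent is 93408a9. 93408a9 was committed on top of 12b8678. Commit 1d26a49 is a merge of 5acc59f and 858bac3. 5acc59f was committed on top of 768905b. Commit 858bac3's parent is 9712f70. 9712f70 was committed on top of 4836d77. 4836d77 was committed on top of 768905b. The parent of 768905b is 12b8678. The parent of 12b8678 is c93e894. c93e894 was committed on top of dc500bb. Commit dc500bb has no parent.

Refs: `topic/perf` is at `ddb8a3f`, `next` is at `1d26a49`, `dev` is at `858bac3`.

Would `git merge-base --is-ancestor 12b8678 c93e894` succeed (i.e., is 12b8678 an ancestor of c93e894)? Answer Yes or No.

No

Ancestors of c93e894: {c93e894, dc500bb}.
12b8678 is not in that set, so it is not an ancestor of c93e894.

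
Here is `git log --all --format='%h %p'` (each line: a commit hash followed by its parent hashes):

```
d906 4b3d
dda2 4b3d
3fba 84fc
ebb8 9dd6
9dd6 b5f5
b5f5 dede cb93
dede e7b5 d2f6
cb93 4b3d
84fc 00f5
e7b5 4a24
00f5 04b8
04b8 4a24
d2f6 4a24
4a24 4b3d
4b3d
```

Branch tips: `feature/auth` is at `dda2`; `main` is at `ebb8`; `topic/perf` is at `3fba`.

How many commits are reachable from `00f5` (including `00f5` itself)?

4

Walking parent pointers from 00f5: reachable set = {00f5, 04b8, 4a24, 4b3d}.
That is 4 commits.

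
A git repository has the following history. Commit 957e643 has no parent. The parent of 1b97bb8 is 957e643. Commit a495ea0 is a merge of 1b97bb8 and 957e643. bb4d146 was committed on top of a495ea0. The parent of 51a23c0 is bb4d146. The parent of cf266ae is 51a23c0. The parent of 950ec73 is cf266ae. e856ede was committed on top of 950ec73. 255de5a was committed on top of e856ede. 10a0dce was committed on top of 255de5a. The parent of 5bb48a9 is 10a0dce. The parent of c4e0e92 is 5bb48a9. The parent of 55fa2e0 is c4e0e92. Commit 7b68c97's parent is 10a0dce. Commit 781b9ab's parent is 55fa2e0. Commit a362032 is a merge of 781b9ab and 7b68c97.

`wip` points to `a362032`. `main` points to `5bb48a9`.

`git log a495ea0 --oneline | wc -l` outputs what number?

3

Walking parent pointers from a495ea0: reachable set = {1b97bb8, 957e643, a495ea0}.
That is 3 commits.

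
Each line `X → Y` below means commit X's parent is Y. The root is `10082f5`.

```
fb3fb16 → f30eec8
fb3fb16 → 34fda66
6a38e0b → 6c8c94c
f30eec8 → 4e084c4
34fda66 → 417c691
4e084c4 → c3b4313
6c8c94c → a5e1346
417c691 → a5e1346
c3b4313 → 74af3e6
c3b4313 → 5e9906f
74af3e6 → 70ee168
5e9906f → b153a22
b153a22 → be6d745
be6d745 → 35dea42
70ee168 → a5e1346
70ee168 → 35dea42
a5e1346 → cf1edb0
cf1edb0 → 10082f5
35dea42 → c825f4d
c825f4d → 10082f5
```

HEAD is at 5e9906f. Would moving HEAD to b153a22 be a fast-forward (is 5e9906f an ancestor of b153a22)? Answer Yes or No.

No

A fast-forward from 5e9906f to b153a22 is possible iff 5e9906f is an ancestor of b153a22.
Ancestors of b153a22: {10082f5, 35dea42, b153a22, be6d745, c825f4d}.
5e9906f is not among them, so fast-forward is not possible.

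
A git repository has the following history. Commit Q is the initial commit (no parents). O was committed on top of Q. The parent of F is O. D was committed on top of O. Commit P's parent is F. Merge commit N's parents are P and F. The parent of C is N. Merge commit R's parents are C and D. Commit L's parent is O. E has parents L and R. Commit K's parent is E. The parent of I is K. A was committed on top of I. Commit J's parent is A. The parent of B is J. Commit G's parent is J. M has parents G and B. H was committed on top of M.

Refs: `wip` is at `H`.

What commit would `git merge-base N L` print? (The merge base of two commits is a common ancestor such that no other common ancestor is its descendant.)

O

Ancestors of N: {F, N, O, P, Q}.
Ancestors of L: {L, O, Q}.
Common ancestors: {O, Q}.
Among these, O is not an ancestor of any other common ancestor — it is the merge base.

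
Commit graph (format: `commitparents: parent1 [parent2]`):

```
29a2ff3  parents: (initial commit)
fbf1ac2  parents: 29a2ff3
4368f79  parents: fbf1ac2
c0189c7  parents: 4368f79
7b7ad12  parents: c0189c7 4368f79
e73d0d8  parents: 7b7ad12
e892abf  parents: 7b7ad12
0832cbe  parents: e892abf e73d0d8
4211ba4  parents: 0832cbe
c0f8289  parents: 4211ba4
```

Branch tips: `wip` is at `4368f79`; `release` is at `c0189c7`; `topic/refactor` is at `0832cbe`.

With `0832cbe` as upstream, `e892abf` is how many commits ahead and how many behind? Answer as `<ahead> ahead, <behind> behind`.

Reachable from e892abf: {29a2ff3, 4368f79, 7b7ad12, c0189c7, e892abf, fbf1ac2}.
Reachable from 0832cbe: {0832cbe, 29a2ff3, 4368f79, 7b7ad12, c0189c7, e73d0d8, e892abf, fbf1ac2}.
Only in e892abf's history (ahead): {} — 0.
Only in 0832cbe's history (behind): {0832cbe, e73d0d8} — 2.

0 ahead, 2 behind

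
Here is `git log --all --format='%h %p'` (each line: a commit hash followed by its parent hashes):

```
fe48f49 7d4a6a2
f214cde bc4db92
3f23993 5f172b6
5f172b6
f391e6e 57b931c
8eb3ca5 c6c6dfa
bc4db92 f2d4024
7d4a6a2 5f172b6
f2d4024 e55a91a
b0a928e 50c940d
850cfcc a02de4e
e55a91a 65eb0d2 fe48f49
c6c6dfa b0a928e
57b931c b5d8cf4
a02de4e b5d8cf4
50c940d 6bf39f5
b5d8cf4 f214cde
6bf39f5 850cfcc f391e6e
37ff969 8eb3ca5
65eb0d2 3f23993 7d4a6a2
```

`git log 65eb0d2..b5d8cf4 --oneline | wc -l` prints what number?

6

Reachable from b5d8cf4: {3f23993, 5f172b6, 65eb0d2, 7d4a6a2, b5d8cf4, bc4db92, e55a91a, f214cde, f2d4024, fe48f49}.
Reachable from 65eb0d2: {3f23993, 5f172b6, 65eb0d2, 7d4a6a2}.
In b5d8cf4's history but not 65eb0d2's: {b5d8cf4, bc4db92, e55a91a, f214cde, f2d4024, fe48f49} — 6 commits.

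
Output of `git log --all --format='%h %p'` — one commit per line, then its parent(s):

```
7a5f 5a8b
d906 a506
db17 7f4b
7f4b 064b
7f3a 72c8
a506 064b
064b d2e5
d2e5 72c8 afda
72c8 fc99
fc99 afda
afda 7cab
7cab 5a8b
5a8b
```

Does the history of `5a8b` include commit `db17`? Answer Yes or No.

Ancestors of 5a8b: {5a8b}.
db17 is not in that set, so it is not an ancestor of 5a8b.

No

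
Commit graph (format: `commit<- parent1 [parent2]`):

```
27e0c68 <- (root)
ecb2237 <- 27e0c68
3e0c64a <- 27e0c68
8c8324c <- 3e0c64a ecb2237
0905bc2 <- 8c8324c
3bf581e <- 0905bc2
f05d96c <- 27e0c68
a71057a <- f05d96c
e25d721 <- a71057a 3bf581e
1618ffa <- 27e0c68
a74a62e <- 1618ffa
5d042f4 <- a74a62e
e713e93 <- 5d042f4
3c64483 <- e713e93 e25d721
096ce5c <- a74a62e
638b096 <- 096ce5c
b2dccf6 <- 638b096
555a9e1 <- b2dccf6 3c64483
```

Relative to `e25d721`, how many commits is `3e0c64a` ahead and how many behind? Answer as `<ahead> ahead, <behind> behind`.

Reachable from 3e0c64a: {27e0c68, 3e0c64a}.
Reachable from e25d721: {0905bc2, 27e0c68, 3bf581e, 3e0c64a, 8c8324c, a71057a, e25d721, ecb2237, f05d96c}.
Only in 3e0c64a's history (ahead): {} — 0.
Only in e25d721's history (behind): {0905bc2, 3bf581e, 8c8324c, a71057a, e25d721, ecb2237, f05d96c} — 7.

0 ahead, 7 behind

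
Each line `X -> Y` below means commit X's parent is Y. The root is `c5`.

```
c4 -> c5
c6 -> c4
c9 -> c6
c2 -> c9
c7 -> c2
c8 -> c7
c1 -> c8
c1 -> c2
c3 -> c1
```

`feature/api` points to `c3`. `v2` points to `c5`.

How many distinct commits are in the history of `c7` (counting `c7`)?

Walking parent pointers from c7: reachable set = {c2, c4, c5, c6, c7, c9}.
That is 6 commits.

6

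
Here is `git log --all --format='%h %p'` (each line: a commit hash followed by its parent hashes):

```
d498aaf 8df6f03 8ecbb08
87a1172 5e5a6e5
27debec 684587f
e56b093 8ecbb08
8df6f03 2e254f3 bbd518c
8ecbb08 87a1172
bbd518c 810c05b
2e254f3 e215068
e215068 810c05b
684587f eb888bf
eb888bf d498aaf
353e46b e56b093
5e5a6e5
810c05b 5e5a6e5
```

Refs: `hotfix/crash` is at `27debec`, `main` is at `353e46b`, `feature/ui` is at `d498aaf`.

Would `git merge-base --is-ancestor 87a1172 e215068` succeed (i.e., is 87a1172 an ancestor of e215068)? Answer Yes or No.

Ancestors of e215068: {5e5a6e5, 810c05b, e215068}.
87a1172 is not in that set, so it is not an ancestor of e215068.

No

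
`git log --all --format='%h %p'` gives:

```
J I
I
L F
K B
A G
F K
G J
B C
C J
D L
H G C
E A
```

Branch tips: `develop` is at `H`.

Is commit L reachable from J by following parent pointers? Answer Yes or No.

No

Ancestors of J: {I, J}.
L is not in that set, so it is not an ancestor of J.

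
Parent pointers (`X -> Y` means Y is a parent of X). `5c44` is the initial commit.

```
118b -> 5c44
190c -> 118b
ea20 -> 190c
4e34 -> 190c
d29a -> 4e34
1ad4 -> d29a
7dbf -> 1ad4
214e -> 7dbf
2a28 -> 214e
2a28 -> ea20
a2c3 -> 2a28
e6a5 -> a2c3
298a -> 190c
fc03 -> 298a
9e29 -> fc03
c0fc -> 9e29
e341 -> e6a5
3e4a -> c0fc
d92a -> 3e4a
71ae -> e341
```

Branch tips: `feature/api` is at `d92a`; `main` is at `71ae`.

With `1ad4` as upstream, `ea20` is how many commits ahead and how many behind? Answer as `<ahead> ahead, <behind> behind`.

Reachable from ea20: {118b, 190c, 5c44, ea20}.
Reachable from 1ad4: {118b, 190c, 1ad4, 4e34, 5c44, d29a}.
Only in ea20's history (ahead): {ea20} — 1.
Only in 1ad4's history (behind): {1ad4, 4e34, d29a} — 3.

1 ahead, 3 behind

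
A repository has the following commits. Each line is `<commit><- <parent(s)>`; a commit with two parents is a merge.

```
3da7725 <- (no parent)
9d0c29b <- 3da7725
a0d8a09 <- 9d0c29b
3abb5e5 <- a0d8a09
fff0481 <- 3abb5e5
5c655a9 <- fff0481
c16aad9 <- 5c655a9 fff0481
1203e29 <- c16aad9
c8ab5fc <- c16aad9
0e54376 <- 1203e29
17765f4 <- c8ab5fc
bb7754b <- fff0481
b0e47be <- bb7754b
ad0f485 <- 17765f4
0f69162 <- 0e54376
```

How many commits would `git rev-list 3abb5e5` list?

4

Walking parent pointers from 3abb5e5: reachable set = {3abb5e5, 3da7725, 9d0c29b, a0d8a09}.
That is 4 commits.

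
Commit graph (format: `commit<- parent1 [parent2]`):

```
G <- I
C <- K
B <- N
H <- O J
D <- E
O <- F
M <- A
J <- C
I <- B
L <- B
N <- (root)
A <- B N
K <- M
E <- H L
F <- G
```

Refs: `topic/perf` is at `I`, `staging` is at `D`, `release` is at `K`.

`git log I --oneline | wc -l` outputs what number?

3

Walking parent pointers from I: reachable set = {B, I, N}.
That is 3 commits.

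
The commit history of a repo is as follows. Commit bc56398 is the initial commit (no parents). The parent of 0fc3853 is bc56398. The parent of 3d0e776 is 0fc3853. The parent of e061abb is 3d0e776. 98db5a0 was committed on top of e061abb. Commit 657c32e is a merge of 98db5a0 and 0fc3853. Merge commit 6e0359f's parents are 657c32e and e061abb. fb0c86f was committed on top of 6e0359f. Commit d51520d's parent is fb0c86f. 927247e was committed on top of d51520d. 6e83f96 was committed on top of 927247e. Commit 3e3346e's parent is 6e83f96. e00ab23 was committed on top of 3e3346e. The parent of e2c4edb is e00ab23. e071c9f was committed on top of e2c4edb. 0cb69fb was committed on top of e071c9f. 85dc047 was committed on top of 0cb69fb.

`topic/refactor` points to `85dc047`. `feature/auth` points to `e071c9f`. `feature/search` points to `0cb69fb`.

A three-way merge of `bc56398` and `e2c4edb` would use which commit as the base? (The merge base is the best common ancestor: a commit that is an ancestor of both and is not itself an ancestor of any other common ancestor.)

Ancestors of bc56398: {bc56398}.
Ancestors of e2c4edb: {0fc3853, 3d0e776, 3e3346e, 657c32e, 6e0359f, 6e83f96, 927247e, 98db5a0, bc56398, d51520d, e00ab23, e061abb, e2c4edb, fb0c86f}.
Common ancestors: {bc56398}.
The only common ancestor is bc56398, so it is the merge base.

bc56398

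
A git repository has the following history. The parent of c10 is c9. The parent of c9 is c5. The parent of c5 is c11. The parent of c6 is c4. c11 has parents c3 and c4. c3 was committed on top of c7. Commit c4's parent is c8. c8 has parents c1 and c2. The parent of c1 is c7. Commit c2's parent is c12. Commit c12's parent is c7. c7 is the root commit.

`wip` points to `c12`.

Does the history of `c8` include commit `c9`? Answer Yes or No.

Ancestors of c8: {c1, c12, c2, c7, c8}.
c9 is not in that set, so it is not an ancestor of c8.

No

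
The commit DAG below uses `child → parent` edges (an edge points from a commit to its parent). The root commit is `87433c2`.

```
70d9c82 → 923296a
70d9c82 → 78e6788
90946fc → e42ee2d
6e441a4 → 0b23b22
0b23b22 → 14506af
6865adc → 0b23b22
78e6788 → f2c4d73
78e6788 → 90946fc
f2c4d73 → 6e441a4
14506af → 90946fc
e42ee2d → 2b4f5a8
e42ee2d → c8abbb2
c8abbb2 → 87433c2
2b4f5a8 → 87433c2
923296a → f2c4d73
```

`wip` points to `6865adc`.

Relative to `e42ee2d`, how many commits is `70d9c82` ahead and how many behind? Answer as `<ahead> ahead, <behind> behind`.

8 ahead, 0 behind

Reachable from 70d9c82: {0b23b22, 14506af, 2b4f5a8, 6e441a4, 70d9c82, 78e6788, 87433c2, 90946fc, 923296a, c8abbb2, e42ee2d, f2c4d73}.
Reachable from e42ee2d: {2b4f5a8, 87433c2, c8abbb2, e42ee2d}.
Only in 70d9c82's history (ahead): {0b23b22, 14506af, 6e441a4, 70d9c82, 78e6788, 90946fc, 923296a, f2c4d73} — 8.
Only in e42ee2d's history (behind): {} — 0.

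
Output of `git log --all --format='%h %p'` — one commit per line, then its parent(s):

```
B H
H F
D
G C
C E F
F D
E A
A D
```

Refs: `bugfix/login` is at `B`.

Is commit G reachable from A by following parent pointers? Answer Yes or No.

Ancestors of A: {A, D}.
G is not in that set, so it is not an ancestor of A.

No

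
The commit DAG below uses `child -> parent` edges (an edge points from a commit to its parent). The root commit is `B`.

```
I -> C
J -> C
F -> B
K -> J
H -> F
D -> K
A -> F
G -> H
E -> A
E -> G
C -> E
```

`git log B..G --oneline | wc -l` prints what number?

Reachable from G: {B, F, G, H}.
Reachable from B: {B}.
In G's history but not B's: {F, G, H} — 3 commits.

3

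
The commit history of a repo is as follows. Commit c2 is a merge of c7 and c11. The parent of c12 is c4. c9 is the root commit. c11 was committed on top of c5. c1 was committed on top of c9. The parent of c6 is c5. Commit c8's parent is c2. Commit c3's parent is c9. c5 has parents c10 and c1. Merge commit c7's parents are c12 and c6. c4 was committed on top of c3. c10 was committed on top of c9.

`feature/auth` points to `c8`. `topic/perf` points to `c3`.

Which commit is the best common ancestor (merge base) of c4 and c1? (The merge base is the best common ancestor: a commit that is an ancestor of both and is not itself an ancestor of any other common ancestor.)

Ancestors of c4: {c3, c4, c9}.
Ancestors of c1: {c1, c9}.
Common ancestors: {c9}.
The only common ancestor is c9, so it is the merge base.

c9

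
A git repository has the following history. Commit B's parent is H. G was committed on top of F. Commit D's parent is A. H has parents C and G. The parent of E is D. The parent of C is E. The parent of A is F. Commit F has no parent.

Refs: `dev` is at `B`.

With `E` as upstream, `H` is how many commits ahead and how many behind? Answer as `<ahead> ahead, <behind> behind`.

3 ahead, 0 behind

Reachable from H: {A, C, D, E, F, G, H}.
Reachable from E: {A, D, E, F}.
Only in H's history (ahead): {C, G, H} — 3.
Only in E's history (behind): {} — 0.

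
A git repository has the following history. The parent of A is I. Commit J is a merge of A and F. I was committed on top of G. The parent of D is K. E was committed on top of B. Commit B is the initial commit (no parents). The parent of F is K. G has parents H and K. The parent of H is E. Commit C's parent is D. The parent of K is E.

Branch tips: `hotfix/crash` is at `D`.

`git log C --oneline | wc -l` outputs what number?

Walking parent pointers from C: reachable set = {B, C, D, E, K}.
That is 5 commits.

5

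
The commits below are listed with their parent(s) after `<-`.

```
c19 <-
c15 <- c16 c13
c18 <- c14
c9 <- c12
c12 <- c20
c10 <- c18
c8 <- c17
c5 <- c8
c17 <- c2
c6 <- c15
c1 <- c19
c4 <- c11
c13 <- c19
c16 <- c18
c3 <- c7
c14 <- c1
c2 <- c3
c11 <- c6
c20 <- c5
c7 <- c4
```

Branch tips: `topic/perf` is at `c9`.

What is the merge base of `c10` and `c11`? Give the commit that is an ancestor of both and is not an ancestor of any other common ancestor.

Ancestors of c10: {c1, c10, c14, c18, c19}.
Ancestors of c11: {c1, c11, c13, c14, c15, c16, c18, c19, c6}.
Common ancestors: {c1, c14, c18, c19}.
Among these, c18 is not an ancestor of any other common ancestor — it is the merge base.

c18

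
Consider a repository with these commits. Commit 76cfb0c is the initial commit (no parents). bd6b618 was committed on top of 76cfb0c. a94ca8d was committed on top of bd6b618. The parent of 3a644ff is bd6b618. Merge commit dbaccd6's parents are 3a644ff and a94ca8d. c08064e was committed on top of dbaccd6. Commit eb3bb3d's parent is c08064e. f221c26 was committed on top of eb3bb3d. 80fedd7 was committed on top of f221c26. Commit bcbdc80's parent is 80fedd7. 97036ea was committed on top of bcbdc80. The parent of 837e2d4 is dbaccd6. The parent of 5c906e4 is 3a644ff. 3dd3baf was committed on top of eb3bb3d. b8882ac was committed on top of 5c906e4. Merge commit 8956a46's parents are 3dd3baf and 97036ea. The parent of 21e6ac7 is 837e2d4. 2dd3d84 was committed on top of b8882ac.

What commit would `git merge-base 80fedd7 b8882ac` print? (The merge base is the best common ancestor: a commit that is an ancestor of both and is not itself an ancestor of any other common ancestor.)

3a644ff

Ancestors of 80fedd7: {3a644ff, 76cfb0c, 80fedd7, a94ca8d, bd6b618, c08064e, dbaccd6, eb3bb3d, f221c26}.
Ancestors of b8882ac: {3a644ff, 5c906e4, 76cfb0c, b8882ac, bd6b618}.
Common ancestors: {3a644ff, 76cfb0c, bd6b618}.
Among these, 3a644ff is not an ancestor of any other common ancestor — it is the merge base.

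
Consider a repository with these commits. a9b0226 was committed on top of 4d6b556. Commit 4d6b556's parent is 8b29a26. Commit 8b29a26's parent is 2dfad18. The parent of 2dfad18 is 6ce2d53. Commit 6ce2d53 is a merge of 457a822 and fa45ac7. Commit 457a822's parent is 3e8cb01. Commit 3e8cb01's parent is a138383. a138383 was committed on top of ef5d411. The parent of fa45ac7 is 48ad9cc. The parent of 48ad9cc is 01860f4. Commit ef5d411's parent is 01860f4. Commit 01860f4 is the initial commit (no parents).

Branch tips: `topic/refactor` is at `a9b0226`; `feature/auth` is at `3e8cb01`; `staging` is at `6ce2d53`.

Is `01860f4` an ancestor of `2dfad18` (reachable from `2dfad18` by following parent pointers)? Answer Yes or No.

Ancestors of 2dfad18 (commits reachable by following parents): {01860f4, 2dfad18, 3e8cb01, 457a822, 48ad9cc, 6ce2d53, a138383, ef5d411, fa45ac7}.
01860f4 is in that set, so it is an ancestor of 2dfad18.

Yes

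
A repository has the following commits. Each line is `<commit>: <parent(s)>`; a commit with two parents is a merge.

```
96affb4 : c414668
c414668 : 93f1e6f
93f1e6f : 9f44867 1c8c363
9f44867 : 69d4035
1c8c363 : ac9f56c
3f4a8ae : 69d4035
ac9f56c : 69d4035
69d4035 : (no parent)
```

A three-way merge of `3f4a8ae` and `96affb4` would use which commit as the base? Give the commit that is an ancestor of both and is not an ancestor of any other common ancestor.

Ancestors of 3f4a8ae: {3f4a8ae, 69d4035}.
Ancestors of 96affb4: {1c8c363, 69d4035, 93f1e6f, 96affb4, 9f44867, ac9f56c, c414668}.
Common ancestors: {69d4035}.
The only common ancestor is 69d4035, so it is the merge base.

69d4035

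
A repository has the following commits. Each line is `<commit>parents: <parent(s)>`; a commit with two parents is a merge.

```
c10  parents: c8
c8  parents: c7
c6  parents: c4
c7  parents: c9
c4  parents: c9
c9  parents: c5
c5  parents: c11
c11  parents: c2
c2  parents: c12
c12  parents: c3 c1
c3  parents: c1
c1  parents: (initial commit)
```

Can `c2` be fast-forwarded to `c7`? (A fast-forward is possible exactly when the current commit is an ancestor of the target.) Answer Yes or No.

Yes

A fast-forward from c2 to c7 is possible iff c2 is an ancestor of c7.
Ancestors of c7: {c1, c11, c12, c2, c3, c5, c7, c9}.
c2 is among them, so fast-forward is possible.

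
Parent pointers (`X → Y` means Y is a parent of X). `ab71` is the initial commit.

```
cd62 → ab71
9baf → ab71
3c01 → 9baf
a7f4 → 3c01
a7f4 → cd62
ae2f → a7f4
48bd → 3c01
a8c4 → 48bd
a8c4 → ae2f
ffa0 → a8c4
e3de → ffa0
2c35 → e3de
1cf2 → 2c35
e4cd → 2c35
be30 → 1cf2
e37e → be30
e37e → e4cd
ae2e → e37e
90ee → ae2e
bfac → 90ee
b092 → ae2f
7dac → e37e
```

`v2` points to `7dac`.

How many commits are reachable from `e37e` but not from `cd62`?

13

Reachable from e37e: {1cf2, 2c35, 3c01, 48bd, 9baf, a7f4, a8c4, ab71, ae2f, be30, cd62, e37e, e3de, e4cd, ffa0}.
Reachable from cd62: {ab71, cd62}.
In e37e's history but not cd62's: {1cf2, 2c35, 3c01, 48bd, 9baf, a7f4, a8c4, ae2f, be30, e37e, e3de, e4cd, ffa0} — 13 commits.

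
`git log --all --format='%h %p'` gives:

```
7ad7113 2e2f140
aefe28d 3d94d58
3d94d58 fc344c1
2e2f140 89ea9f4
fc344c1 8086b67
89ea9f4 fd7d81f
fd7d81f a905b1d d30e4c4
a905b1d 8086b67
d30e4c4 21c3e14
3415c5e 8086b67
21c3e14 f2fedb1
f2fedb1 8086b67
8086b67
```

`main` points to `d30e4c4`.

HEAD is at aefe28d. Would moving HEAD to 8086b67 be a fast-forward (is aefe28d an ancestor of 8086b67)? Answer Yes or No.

A fast-forward from aefe28d to 8086b67 is possible iff aefe28d is an ancestor of 8086b67.
Ancestors of 8086b67: {8086b67}.
aefe28d is not among them, so fast-forward is not possible.

No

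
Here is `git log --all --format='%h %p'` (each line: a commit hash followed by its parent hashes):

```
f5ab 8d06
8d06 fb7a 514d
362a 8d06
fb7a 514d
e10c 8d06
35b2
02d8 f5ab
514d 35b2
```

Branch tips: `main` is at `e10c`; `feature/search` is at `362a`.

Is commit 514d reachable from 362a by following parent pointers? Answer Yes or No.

Yes

Ancestors of 362a (commits reachable by following parents): {35b2, 362a, 514d, 8d06, fb7a}.
514d is in that set, so it is an ancestor of 362a.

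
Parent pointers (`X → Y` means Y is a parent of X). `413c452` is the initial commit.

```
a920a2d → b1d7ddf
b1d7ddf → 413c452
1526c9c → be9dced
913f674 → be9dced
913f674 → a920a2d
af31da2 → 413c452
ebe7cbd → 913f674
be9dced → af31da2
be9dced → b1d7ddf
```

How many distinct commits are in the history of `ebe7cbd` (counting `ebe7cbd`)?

Walking parent pointers from ebe7cbd: reachable set = {413c452, 913f674, a920a2d, af31da2, b1d7ddf, be9dced, ebe7cbd}.
That is 7 commits.

7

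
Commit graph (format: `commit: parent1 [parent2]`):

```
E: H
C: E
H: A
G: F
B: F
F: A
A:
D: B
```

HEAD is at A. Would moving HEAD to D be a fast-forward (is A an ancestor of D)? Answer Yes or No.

Yes

A fast-forward from A to D is possible iff A is an ancestor of D.
Ancestors of D: {A, B, D, F}.
A is among them, so fast-forward is possible.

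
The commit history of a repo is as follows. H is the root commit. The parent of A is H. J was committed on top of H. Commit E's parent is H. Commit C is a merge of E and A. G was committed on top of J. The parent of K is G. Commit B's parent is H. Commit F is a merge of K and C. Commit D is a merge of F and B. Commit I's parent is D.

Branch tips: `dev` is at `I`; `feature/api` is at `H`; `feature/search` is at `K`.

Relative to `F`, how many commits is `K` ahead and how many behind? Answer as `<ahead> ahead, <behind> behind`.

0 ahead, 4 behind

Reachable from K: {G, H, J, K}.
Reachable from F: {A, C, E, F, G, H, J, K}.
Only in K's history (ahead): {} — 0.
Only in F's history (behind): {A, C, E, F} — 4.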